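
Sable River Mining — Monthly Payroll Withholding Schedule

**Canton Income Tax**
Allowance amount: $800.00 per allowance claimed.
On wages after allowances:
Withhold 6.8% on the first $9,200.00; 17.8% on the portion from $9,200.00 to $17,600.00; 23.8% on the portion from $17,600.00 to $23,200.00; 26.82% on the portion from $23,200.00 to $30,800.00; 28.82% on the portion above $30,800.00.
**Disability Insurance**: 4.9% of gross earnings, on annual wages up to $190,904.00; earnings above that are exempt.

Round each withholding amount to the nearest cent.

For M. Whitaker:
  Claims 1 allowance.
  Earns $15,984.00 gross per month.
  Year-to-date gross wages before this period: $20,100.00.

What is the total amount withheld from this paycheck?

$2,473.97

Canton Income Tax: taxable = $15,984.00 − 1×$800.00 = $15,184.00
  $625.60 + 17.8% × ($15,184.00 − $9,200.00) = $625.60 + 17.8% × $5,984.00 = $1,690.75
Disability Insurance: 4.9% × $15,984.00 = $783.22
Total: $1,690.75 + $783.22 = $2,473.97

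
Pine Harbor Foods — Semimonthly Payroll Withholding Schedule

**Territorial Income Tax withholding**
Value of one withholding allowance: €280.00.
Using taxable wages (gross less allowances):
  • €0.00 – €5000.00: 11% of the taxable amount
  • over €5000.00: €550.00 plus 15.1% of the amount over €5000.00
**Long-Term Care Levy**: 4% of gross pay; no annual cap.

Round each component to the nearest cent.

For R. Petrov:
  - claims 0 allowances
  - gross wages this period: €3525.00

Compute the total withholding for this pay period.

Territorial Income Tax: taxable = €3525.00
  11% × €3525.00 = €387.75
Long-Term Care Levy: 4% × €3525.00 = €141.00
Total: €387.75 + €141.00 = €528.75

€528.75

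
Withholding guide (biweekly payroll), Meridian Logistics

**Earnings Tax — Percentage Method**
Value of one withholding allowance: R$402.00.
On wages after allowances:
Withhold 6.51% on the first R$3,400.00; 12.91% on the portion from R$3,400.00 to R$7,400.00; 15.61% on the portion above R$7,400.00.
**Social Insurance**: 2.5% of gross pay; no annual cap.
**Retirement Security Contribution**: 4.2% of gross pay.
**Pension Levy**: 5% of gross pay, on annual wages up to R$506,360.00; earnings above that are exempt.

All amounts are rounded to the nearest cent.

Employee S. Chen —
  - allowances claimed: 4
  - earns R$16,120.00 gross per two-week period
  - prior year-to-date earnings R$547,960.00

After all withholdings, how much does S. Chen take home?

Earnings Tax: taxable = R$16,120.00 − 4×R$402.00 = R$14,512.00
  R$737.74 + 15.61% × (R$14,512.00 − R$7,400.00) = R$737.74 + 15.61% × R$7,112.00 = R$1,847.92
Social Insurance: 2.5% × R$16,120.00 = R$403.00
Retirement Security Contribution: 4.2% × R$16,120.00 = R$677.04
Pension Levy: YTD R$547,960.00 ≥ cap R$506,360.00 → R$0.00
Total withheld: R$1,847.92 + R$403.00 + R$677.04 + R$0.00 = R$2,927.96
Net pay: R$16,120.00 − R$2,927.96 = R$13,192.04

R$13,192.04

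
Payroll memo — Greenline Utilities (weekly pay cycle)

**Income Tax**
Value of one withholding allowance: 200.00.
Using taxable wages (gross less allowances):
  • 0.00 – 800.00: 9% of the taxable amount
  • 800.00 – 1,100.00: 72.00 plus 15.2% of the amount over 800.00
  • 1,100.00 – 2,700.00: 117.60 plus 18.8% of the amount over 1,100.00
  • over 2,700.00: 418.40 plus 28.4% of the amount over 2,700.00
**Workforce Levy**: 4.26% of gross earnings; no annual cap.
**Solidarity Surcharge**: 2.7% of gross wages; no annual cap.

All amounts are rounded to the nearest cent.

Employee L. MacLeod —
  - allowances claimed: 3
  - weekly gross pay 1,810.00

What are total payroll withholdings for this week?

264.26

Income Tax: taxable = 1,810.00 − 3×200.00 = 1,210.00
  117.60 + 18.8% × (1,210.00 − 1,100.00) = 117.60 + 18.8% × 110.00 = 138.28
Workforce Levy: 4.26% × 1,810.00 = 77.11
Solidarity Surcharge: 2.7% × 1,810.00 = 48.87
Total: 138.28 + 77.11 + 48.87 = 264.26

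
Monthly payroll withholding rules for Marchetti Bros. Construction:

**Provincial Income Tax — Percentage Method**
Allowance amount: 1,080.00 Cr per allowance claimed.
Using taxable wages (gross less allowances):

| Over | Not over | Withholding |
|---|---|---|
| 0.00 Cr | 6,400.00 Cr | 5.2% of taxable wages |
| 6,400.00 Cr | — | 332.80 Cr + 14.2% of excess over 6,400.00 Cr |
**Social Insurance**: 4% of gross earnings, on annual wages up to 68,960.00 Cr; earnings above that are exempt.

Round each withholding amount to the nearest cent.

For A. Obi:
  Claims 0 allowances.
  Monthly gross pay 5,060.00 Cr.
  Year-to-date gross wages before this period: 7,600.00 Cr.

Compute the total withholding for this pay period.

Provincial Income Tax: taxable = 5,060.00 Cr
  5.2% × 5,060.00 Cr = 263.12 Cr
Social Insurance: 4% × 5,060.00 Cr = 202.40 Cr
Total: 263.12 Cr + 202.40 Cr = 465.52 Cr

465.52 Cr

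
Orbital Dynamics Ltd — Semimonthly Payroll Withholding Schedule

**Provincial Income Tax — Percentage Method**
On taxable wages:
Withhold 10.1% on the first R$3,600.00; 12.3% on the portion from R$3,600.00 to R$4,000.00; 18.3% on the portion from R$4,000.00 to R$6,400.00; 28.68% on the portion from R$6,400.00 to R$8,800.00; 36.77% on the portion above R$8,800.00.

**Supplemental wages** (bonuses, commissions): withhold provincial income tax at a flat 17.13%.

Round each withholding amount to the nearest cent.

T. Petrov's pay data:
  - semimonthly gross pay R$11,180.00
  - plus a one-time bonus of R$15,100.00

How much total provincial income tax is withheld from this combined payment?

R$5,002.08

Provincial Income Tax: taxable = R$11,180.00
  R$1,540.32 + 36.77% × (R$11,180.00 − R$8,800.00) = R$1,540.32 + 36.77% × R$2,380.00 = R$2,415.45
Supplemental (17.13% flat on bonus): 17.13% × R$15,100.00 = R$2,586.63
Total provincial income tax: R$2,415.45 + R$2,586.63 = R$5,002.08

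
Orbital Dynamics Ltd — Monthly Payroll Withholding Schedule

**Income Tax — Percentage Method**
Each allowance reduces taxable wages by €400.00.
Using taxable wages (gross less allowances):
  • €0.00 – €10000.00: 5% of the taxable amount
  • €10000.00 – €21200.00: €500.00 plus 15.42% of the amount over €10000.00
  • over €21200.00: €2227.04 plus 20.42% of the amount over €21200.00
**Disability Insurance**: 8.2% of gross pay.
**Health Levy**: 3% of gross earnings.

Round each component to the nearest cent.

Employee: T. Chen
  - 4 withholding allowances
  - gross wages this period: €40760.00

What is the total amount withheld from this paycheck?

Income Tax: taxable = €40760.00 − 4×€400.00 = €39160.00
  €2227.04 + 20.42% × (€39160.00 − €21200.00) = €2227.04 + 20.42% × €17960.00 = €5894.47
Disability Insurance: 8.2% × €40760.00 = €3342.32
Health Levy: 3% × €40760.00 = €1222.80
Total: €5894.47 + €3342.32 + €1222.80 = €10459.59

€10459.59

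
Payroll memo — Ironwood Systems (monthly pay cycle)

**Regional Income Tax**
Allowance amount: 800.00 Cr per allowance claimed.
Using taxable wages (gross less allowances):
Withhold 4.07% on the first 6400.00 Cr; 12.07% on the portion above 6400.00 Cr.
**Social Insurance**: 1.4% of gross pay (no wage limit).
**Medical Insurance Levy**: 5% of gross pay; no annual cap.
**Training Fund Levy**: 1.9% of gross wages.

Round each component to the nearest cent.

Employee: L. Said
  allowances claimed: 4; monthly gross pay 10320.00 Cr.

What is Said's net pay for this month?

Regional Income Tax: taxable = 10320.00 Cr − 4×800.00 Cr = 7120.00 Cr
  260.48 Cr + 12.07% × (7120.00 Cr − 6400.00 Cr) = 260.48 Cr + 12.07% × 720.00 Cr = 347.38 Cr
Social Insurance: 1.4% × 10320.00 Cr = 144.48 Cr
Medical Insurance Levy: 5% × 10320.00 Cr = 516.00 Cr
Training Fund Levy: 1.9% × 10320.00 Cr = 196.08 Cr
Total withheld: 347.38 Cr + 144.48 Cr + 516.00 Cr + 196.08 Cr = 1203.94 Cr
Net pay: 10320.00 Cr − 1203.94 Cr = 9116.06 Cr

9116.06 Cr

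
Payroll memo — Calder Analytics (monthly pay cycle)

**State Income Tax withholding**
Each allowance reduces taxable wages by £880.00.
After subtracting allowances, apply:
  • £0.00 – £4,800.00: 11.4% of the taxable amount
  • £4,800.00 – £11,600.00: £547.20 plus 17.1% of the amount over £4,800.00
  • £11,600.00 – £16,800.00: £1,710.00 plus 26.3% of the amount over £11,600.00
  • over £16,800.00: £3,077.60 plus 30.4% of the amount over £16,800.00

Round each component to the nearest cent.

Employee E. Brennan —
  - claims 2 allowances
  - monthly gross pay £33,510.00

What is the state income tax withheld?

State Income Tax: taxable = £33,510.00 − 2×£880.00 = £31,750.00
  £3,077.60 + 30.4% × (£31,750.00 − £16,800.00) = £3,077.60 + 30.4% × £14,950.00 = £7,622.40

£7,622.40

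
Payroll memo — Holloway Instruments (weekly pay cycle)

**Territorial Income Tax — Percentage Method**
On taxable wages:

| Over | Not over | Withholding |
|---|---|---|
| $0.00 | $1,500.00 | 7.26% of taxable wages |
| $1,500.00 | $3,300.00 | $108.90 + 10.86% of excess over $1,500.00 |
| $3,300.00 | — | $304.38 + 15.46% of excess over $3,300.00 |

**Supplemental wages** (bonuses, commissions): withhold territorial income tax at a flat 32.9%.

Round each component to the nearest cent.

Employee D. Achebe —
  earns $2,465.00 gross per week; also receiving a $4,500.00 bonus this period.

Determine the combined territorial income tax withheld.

Territorial Income Tax: taxable = $2,465.00
  $108.90 + 10.86% × ($2,465.00 − $1,500.00) = $108.90 + 10.86% × $965.00 = $213.70
Supplemental (32.9% flat on bonus): 32.9% × $4,500.00 = $1,480.50
Total territorial income tax: $213.70 + $1,480.50 = $1,694.20

$1,694.20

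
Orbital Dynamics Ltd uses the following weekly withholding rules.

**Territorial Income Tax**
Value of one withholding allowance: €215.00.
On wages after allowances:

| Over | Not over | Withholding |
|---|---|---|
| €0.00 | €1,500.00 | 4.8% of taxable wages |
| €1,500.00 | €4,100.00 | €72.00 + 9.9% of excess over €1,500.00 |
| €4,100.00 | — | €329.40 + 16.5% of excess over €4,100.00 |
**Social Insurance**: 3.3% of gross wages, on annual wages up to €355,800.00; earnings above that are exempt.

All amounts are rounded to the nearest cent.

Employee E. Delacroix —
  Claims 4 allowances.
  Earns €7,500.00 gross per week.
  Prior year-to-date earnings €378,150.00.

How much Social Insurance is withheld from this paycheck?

Social Insurance: YTD €378,150.00 ≥ cap €355,800.00 → €0.00

€0.00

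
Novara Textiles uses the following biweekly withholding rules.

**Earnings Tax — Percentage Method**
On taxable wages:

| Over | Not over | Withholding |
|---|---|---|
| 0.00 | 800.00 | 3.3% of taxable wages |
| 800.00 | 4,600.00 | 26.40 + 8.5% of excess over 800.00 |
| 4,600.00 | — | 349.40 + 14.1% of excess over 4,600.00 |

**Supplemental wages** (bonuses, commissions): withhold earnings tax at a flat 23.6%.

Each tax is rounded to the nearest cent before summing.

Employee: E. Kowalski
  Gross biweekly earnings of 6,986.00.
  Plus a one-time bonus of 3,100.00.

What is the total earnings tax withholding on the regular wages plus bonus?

1,417.43

Earnings Tax: taxable = 6,986.00
  349.40 + 14.1% × (6,986.00 − 4,600.00) = 349.40 + 14.1% × 2,386.00 = 685.83
Supplemental (23.6% flat on bonus): 23.6% × 3,100.00 = 731.60
Total earnings tax: 685.83 + 731.60 = 1,417.43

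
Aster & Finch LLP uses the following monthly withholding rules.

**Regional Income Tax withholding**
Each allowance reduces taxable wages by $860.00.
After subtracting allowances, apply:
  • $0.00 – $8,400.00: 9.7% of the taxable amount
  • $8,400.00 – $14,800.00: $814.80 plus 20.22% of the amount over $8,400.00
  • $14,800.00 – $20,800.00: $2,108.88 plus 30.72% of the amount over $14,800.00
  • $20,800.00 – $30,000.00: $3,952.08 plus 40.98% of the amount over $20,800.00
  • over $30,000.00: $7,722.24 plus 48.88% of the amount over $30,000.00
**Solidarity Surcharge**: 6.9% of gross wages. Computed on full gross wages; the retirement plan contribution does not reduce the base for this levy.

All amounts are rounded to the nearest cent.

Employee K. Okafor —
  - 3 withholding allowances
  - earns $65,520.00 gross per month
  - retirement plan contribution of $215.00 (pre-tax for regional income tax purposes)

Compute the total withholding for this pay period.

$28,239.10

Regional Income Tax: taxable = $65,520.00 − $215.00 − 3×$860.00 = $62,725.00
  $7,722.24 + 48.88% × ($62,725.00 − $30,000.00) = $7,722.24 + 48.88% × $32,725.00 = $23,718.22
Solidarity Surcharge: 6.9% × $65,520.00 = $4,520.88
Total: $23,718.22 + $4,520.88 = $28,239.10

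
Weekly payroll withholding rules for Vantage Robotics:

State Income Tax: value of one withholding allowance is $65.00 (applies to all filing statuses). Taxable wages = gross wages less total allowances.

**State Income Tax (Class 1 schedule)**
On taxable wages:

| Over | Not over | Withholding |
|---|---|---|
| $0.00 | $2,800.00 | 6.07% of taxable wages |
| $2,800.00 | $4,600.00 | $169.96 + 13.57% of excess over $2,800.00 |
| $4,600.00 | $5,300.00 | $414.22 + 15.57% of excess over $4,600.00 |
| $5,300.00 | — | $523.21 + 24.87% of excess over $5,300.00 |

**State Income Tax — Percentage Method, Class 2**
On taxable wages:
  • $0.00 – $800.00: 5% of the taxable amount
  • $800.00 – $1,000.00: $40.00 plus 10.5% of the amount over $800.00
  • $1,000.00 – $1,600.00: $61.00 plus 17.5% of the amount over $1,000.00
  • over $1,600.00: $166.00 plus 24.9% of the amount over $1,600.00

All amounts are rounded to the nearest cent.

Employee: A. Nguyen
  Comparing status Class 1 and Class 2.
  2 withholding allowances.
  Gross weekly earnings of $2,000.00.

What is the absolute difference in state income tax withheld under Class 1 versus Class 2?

$119.72

State Income Tax (Class 1): taxable = $2,000.00 − 2×$65.00 = $1,870.00
  6.07% × $1,870.00 = $113.51
State Income Tax (Class 2): taxable = $2,000.00 − 2×$65.00 = $1,870.00
  $166.00 + 24.9% × ($1,870.00 − $1,600.00) = $166.00 + 24.9% × $270.00 = $233.23
Difference: |$113.51 − $233.23| = $119.72 (higher under Class 2)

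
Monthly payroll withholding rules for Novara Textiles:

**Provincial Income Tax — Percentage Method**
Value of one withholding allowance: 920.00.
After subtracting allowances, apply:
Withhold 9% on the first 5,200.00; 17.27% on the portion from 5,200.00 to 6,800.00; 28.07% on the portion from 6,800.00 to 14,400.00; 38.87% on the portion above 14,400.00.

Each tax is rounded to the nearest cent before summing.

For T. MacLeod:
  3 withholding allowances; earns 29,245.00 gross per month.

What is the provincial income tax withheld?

7,575.08

Provincial Income Tax: taxable = 29,245.00 − 3×920.00 = 26,485.00
  2,877.64 + 38.87% × (26,485.00 − 14,400.00) = 2,877.64 + 38.87% × 12,085.00 = 7,575.08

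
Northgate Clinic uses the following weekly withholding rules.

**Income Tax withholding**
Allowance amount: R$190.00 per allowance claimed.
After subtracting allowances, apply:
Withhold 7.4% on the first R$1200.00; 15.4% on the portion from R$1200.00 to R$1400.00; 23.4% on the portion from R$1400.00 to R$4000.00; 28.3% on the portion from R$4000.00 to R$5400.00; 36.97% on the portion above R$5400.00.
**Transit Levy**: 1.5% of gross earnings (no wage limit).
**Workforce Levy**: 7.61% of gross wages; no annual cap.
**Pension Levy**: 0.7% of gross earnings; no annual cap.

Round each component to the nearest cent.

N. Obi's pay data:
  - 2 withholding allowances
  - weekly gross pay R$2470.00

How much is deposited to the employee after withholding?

Income Tax: taxable = R$2470.00 − 2×R$190.00 = R$2090.00
  R$119.60 + 23.4% × (R$2090.00 − R$1400.00) = R$119.60 + 23.4% × R$690.00 = R$281.06
Transit Levy: 1.5% × R$2470.00 = R$37.05
Workforce Levy: 7.61% × R$2470.00 = R$187.97
Pension Levy: 0.7% × R$2470.00 = R$17.29
Total withheld: R$281.06 + R$37.05 + R$187.97 + R$17.29 = R$523.37
Net pay: R$2470.00 − R$523.37 = R$1946.63

R$1946.63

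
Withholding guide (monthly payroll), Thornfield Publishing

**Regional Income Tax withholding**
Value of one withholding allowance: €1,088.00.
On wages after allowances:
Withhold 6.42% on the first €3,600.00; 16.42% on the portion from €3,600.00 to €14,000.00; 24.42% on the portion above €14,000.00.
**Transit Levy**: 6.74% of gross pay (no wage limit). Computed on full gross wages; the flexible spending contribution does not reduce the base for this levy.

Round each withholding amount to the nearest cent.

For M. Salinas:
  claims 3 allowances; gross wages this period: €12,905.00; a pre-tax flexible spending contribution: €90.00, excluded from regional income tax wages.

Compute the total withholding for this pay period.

Regional Income Tax: taxable = €12,905.00 − €90.00 − 3×€1,088.00 = €9,551.00
  €231.12 + 16.42% × (€9,551.00 − €3,600.00) = €231.12 + 16.42% × €5,951.00 = €1,208.27
Transit Levy: 6.74% × €12,905.00 = €869.80
Total: €1,208.27 + €869.80 = €2,078.07

€2,078.07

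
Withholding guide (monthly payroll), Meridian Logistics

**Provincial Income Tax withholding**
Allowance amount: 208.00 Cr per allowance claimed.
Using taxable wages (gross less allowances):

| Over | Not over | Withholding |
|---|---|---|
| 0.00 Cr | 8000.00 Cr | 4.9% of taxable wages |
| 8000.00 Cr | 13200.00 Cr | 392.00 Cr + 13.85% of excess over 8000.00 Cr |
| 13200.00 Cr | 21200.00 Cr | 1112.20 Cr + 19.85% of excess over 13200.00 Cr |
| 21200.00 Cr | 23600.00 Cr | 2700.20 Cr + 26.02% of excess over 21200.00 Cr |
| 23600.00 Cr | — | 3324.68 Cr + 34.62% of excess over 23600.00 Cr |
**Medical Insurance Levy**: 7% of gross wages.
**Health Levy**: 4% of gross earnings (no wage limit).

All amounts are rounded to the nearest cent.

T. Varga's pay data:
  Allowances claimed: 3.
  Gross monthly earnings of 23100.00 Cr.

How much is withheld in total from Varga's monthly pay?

Provincial Income Tax: taxable = 23100.00 Cr − 3×208.00 Cr = 22476.00 Cr
  2700.20 Cr + 26.02% × (22476.00 Cr − 21200.00 Cr) = 2700.20 Cr + 26.02% × 1276.00 Cr = 3032.22 Cr
Medical Insurance Levy: 7% × 23100.00 Cr = 1617.00 Cr
Health Levy: 4% × 23100.00 Cr = 924.00 Cr
Total: 3032.22 Cr + 1617.00 Cr + 924.00 Cr = 5573.22 Cr

5573.22 Cr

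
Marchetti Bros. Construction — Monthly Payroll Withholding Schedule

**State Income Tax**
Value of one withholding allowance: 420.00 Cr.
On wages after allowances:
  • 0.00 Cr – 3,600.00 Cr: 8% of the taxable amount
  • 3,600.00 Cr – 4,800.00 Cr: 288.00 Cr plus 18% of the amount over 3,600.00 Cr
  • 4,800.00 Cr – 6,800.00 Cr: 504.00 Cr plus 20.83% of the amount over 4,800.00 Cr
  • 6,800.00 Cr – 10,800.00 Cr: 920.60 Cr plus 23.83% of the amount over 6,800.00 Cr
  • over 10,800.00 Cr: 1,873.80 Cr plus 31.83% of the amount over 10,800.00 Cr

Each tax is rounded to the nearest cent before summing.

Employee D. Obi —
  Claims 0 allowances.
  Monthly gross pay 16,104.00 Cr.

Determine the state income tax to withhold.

3,562.06 Cr

State Income Tax: taxable = 16,104.00 Cr
  1,873.80 Cr + 31.83% × (16,104.00 Cr − 10,800.00 Cr) = 1,873.80 Cr + 31.83% × 5,304.00 Cr = 3,562.06 Cr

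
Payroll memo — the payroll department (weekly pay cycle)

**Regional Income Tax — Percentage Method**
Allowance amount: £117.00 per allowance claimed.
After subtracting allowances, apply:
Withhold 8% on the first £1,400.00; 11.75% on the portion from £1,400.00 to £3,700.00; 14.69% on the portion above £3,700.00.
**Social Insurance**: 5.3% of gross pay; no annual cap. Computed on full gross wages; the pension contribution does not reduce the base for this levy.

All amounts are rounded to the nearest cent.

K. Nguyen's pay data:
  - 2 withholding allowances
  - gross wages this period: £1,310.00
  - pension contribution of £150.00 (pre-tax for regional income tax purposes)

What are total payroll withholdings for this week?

£143.51

Regional Income Tax: taxable = £1,310.00 − £150.00 − 2×£117.00 = £926.00
  8% × £926.00 = £74.08
Social Insurance: 5.3% × £1,310.00 = £69.43
Total: £74.08 + £69.43 = £143.51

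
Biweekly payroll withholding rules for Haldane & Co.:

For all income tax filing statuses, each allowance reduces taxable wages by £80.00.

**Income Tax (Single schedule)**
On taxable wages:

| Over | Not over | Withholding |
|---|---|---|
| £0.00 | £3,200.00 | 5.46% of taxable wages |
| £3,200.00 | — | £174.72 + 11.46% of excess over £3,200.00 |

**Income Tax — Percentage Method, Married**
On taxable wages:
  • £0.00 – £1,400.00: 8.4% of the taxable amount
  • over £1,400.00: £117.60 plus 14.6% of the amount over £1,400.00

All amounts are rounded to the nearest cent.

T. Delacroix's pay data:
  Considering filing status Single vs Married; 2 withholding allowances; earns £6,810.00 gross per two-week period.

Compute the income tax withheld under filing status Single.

Income Tax (Single): taxable = £6,810.00 − 2×£80.00 = £6,650.00
  £174.72 + 11.46% × (£6,650.00 − £3,200.00) = £174.72 + 11.46% × £3,450.00 = £570.09

£570.09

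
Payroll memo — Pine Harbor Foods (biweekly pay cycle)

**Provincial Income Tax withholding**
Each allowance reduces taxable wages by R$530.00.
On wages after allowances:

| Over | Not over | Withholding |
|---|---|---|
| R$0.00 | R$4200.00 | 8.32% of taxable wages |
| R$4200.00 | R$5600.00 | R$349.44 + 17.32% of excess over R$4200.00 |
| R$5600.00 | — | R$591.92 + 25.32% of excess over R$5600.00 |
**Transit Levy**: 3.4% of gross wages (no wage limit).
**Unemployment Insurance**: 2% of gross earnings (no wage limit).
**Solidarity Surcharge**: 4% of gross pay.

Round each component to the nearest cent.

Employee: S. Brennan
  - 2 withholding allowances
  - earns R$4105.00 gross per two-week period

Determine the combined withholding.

Provincial Income Tax: taxable = R$4105.00 − 2×R$530.00 = R$3045.00
  8.32% × R$3045.00 = R$253.34
Transit Levy: 3.4% × R$4105.00 = R$139.57
Unemployment Insurance: 2% × R$4105.00 = R$82.10
Solidarity Surcharge: 4% × R$4105.00 = R$164.20
Total: R$253.34 + R$139.57 + R$82.10 + R$164.20 = R$639.21

R$639.21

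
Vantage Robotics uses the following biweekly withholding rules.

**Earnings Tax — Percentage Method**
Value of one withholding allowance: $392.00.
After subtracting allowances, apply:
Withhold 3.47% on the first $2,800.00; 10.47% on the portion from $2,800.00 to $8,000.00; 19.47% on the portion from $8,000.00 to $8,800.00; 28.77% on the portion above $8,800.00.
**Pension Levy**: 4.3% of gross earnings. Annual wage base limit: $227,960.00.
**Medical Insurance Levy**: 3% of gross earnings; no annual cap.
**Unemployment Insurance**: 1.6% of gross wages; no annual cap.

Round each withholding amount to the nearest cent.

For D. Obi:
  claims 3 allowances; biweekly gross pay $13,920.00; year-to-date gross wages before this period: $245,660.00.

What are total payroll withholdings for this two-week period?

$2,572.37

Earnings Tax: taxable = $13,920.00 − 3×$392.00 = $12,744.00
  $797.36 + 28.77% × ($12,744.00 − $8,800.00) = $797.36 + 28.77% × $3,944.00 = $1,932.05
Pension Levy: YTD $245,660.00 ≥ cap $227,960.00 → $0.00
Medical Insurance Levy: 3% × $13,920.00 = $417.60
Unemployment Insurance: 1.6% × $13,920.00 = $222.72
Total: $1,932.05 + $0.00 + $417.60 + $222.72 = $2,572.37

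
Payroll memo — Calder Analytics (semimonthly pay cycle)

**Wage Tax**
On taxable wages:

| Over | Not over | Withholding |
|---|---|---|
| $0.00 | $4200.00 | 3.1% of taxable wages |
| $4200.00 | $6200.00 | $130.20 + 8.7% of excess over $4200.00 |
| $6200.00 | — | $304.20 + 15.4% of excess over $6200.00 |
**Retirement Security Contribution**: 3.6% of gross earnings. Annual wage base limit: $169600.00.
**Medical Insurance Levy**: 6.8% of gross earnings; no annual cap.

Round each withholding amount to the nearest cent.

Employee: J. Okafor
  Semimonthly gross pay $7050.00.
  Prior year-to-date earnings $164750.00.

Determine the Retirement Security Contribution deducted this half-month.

$174.60

Retirement Security Contribution: cap $169600.00 − YTD $164750.00 = $4850.00 subject; 3.6% × $4850.00 = $174.60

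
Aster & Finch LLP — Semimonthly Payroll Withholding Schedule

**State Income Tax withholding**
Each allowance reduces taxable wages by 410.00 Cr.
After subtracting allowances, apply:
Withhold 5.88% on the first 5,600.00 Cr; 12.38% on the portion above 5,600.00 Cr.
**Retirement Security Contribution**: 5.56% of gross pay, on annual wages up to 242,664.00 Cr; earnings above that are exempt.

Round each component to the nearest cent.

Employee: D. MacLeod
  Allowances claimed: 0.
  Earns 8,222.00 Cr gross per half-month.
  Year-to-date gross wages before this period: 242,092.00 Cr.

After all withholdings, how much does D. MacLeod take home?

7,536.32 Cr

State Income Tax: taxable = 8,222.00 Cr
  329.28 Cr + 12.38% × (8,222.00 Cr − 5,600.00 Cr) = 329.28 Cr + 12.38% × 2,622.00 Cr = 653.88 Cr
Retirement Security Contribution: cap 242,664.00 Cr − YTD 242,092.00 Cr = 572.00 Cr subject; 5.56% × 572.00 Cr = 31.80 Cr
Total withheld: 653.88 Cr + 31.80 Cr = 685.68 Cr
Net pay: 8,222.00 Cr − 685.68 Cr = 7,536.32 Cr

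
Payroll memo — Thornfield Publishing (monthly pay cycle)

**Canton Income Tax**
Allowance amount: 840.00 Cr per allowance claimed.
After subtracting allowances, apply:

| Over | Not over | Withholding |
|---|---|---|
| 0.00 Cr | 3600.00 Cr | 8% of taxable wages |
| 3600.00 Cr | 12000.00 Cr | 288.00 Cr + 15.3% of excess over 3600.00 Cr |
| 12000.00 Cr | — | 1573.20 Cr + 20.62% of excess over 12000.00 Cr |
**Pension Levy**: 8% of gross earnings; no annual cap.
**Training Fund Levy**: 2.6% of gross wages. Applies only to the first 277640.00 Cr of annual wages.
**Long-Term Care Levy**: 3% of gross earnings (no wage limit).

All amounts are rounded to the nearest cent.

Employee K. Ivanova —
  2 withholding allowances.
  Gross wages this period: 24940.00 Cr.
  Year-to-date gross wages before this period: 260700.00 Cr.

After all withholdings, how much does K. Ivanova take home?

17861.15 Cr

Canton Income Tax: taxable = 24940.00 Cr − 2×840.00 Cr = 23260.00 Cr
  1573.20 Cr + 20.62% × (23260.00 Cr − 12000.00 Cr) = 1573.20 Cr + 20.62% × 11260.00 Cr = 3895.01 Cr
Pension Levy: 8% × 24940.00 Cr = 1995.20 Cr
Training Fund Levy: cap 277640.00 Cr − YTD 260700.00 Cr = 16940.00 Cr subject; 2.6% × 16940.00 Cr = 440.44 Cr
Long-Term Care Levy: 3% × 24940.00 Cr = 748.20 Cr
Total withheld: 3895.01 Cr + 1995.20 Cr + 440.44 Cr + 748.20 Cr = 7078.85 Cr
Net pay: 24940.00 Cr − 7078.85 Cr = 17861.15 Cr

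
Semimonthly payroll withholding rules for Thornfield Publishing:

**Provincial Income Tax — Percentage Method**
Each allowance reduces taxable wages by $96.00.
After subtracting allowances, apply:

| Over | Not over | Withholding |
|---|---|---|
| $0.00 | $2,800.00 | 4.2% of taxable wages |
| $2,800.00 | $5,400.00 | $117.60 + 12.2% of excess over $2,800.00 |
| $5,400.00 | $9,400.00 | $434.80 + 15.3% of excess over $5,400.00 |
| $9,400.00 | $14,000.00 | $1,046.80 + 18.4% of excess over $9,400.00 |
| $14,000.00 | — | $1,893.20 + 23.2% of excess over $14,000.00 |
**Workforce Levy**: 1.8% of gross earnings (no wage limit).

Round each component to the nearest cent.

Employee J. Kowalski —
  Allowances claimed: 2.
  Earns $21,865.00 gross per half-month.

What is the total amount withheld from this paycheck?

$4,066.91

Provincial Income Tax: taxable = $21,865.00 − 2×$96.00 = $21,673.00
  $1,893.20 + 23.2% × ($21,673.00 − $14,000.00) = $1,893.20 + 23.2% × $7,673.00 = $3,673.34
Workforce Levy: 1.8% × $21,865.00 = $393.57
Total: $3,673.34 + $393.57 = $4,066.91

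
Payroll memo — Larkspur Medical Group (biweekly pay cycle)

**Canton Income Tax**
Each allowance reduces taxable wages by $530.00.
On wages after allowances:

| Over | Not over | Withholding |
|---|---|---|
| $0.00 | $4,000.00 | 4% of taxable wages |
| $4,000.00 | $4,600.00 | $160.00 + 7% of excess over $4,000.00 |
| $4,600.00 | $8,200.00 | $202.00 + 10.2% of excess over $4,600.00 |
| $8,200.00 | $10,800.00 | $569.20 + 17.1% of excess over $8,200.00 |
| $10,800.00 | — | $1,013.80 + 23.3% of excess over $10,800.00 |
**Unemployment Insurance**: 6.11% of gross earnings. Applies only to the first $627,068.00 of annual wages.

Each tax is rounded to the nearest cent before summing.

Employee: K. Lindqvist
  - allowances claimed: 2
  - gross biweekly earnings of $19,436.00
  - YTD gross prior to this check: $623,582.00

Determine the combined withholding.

$2,992.00

Canton Income Tax: taxable = $19,436.00 − 2×$530.00 = $18,376.00
  $1,013.80 + 23.3% × ($18,376.00 − $10,800.00) = $1,013.80 + 23.3% × $7,576.00 = $2,779.01
Unemployment Insurance: cap $627,068.00 − YTD $623,582.00 = $3,486.00 subject; 6.11% × $3,486.00 = $212.99
Total: $2,779.01 + $212.99 = $2,992.00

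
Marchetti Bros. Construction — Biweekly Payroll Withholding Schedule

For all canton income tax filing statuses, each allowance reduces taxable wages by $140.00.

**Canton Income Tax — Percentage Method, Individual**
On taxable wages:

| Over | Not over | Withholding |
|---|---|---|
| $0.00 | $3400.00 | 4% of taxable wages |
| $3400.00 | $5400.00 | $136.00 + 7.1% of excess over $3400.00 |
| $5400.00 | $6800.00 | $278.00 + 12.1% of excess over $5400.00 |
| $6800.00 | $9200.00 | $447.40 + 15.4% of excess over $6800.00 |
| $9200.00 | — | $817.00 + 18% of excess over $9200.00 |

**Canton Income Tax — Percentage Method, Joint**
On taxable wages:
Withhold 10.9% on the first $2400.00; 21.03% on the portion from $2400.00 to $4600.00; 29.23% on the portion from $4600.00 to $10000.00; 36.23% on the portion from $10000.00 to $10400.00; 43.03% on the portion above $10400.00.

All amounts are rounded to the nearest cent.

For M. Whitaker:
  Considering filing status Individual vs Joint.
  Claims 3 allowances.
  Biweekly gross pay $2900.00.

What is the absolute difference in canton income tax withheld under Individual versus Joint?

$179.22

Canton Income Tax (Individual): taxable = $2900.00 − 3×$140.00 = $2480.00
  4% × $2480.00 = $99.20
Canton Income Tax (Joint): taxable = $2900.00 − 3×$140.00 = $2480.00
  $261.60 + 21.03% × ($2480.00 − $2400.00) = $261.60 + 21.03% × $80.00 = $278.42
Difference: |$99.20 − $278.42| = $179.22 (higher under Joint)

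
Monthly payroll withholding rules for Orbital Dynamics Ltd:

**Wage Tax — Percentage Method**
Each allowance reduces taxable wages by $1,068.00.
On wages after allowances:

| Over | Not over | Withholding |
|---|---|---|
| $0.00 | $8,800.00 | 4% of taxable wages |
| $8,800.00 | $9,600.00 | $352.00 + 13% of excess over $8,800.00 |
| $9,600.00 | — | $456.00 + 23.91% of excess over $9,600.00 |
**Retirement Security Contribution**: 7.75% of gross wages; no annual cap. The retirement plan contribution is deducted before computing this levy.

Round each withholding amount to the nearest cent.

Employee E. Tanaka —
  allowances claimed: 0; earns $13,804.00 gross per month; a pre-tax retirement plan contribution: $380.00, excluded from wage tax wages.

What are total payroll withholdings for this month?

Wage Tax: taxable = $13,804.00 − $380.00 = $13,424.00
  $456.00 + 23.91% × ($13,424.00 − $9,600.00) = $456.00 + 23.91% × $3,824.00 = $1,370.32
Retirement Security Contribution: 7.75% × $13,424.00 = $1,040.36
Total: $1,370.32 + $1,040.36 = $2,410.68

$2,410.68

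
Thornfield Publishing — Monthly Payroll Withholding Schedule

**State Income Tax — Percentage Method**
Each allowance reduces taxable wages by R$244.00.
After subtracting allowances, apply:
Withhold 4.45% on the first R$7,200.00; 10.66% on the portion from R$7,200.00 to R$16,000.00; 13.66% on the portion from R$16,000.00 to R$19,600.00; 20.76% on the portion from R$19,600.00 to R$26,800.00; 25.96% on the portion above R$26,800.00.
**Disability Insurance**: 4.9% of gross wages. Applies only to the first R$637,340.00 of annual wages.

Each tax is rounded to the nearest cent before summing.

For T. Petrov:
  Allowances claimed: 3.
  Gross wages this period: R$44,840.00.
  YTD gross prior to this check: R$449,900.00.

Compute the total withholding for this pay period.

R$9,935.28

State Income Tax: taxable = R$44,840.00 − 3×R$244.00 = R$44,108.00
  R$3,244.96 + 25.96% × (R$44,108.00 − R$26,800.00) = R$3,244.96 + 25.96% × R$17,308.00 = R$7,738.12
Disability Insurance: 4.9% × R$44,840.00 = R$2,197.16
Total: R$7,738.12 + R$2,197.16 = R$9,935.28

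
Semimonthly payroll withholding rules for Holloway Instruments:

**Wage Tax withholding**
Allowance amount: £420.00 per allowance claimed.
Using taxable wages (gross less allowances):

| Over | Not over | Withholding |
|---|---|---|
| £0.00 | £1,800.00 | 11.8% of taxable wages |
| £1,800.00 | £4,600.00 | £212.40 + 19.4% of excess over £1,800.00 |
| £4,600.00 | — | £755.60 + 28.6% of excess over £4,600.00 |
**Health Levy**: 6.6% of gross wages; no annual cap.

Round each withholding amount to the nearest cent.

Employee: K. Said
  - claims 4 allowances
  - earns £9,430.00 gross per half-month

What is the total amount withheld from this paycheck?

£2,278.88

Wage Tax: taxable = £9,430.00 − 4×£420.00 = £7,750.00
  £755.60 + 28.6% × (£7,750.00 − £4,600.00) = £755.60 + 28.6% × £3,150.00 = £1,656.50
Health Levy: 6.6% × £9,430.00 = £622.38
Total: £1,656.50 + £622.38 = £2,278.88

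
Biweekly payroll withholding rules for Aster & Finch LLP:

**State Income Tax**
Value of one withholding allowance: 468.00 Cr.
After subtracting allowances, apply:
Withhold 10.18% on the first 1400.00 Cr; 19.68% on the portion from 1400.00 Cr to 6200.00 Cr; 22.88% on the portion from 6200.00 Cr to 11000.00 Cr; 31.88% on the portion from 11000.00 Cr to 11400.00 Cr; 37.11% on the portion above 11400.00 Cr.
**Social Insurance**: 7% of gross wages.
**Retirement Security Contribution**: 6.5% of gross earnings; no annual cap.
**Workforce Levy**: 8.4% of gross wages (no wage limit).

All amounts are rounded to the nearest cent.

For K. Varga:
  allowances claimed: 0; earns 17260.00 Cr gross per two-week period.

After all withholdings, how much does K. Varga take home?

State Income Tax: taxable = 17260.00 Cr
  2312.92 Cr + 37.11% × (17260.00 Cr − 11400.00 Cr) = 2312.92 Cr + 37.11% × 5860.00 Cr = 4487.57 Cr
Social Insurance: 7% × 17260.00 Cr = 1208.20 Cr
Retirement Security Contribution: 6.5% × 17260.00 Cr = 1121.90 Cr
Workforce Levy: 8.4% × 17260.00 Cr = 1449.84 Cr
Total withheld: 4487.57 Cr + 1208.20 Cr + 1121.90 Cr + 1449.84 Cr = 8267.51 Cr
Net pay: 17260.00 Cr − 8267.51 Cr = 8992.49 Cr

8992.49 Cr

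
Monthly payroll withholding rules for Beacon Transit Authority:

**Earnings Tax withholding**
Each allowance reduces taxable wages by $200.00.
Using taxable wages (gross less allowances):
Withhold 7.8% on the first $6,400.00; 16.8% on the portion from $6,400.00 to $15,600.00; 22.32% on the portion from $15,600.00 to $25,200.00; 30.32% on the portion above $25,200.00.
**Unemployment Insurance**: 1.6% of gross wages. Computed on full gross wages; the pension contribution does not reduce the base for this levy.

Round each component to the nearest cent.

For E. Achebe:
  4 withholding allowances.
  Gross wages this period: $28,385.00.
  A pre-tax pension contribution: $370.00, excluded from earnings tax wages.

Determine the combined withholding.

$5,252.63

Earnings Tax: taxable = $28,385.00 − $370.00 − 4×$200.00 = $27,215.00
  $4,187.52 + 30.32% × ($27,215.00 − $25,200.00) = $4,187.52 + 30.32% × $2,015.00 = $4,798.47
Unemployment Insurance: 1.6% × $28,385.00 = $454.16
Total: $4,798.47 + $454.16 = $5,252.63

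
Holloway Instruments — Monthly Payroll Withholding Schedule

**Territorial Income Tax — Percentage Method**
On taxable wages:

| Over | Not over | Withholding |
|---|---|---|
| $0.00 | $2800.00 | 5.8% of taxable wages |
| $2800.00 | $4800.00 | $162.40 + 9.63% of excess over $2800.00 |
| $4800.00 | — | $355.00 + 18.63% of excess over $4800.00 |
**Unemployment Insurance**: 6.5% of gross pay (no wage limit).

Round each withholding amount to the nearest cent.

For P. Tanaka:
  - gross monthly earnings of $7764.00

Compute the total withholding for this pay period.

Territorial Income Tax: taxable = $7764.00
  $355.00 + 18.63% × ($7764.00 − $4800.00) = $355.00 + 18.63% × $2964.00 = $907.19
Unemployment Insurance: 6.5% × $7764.00 = $504.66
Total: $907.19 + $504.66 = $1411.85

$1411.85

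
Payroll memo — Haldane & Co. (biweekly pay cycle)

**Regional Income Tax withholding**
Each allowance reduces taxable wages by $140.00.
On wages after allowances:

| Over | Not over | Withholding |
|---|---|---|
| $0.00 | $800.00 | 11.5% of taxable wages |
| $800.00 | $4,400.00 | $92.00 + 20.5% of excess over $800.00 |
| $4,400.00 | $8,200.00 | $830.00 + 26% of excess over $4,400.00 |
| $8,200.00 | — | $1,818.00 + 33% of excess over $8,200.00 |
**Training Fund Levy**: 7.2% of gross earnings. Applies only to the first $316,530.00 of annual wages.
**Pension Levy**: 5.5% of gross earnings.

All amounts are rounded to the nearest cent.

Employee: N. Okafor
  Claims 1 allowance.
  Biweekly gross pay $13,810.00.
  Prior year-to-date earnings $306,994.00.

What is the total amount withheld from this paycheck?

$5,069.24

Regional Income Tax: taxable = $13,810.00 − 1×$140.00 = $13,670.00
  $1,818.00 + 33% × ($13,670.00 − $8,200.00) = $1,818.00 + 33% × $5,470.00 = $3,623.10
Training Fund Levy: cap $316,530.00 − YTD $306,994.00 = $9,536.00 subject; 7.2% × $9,536.00 = $686.59
Pension Levy: 5.5% × $13,810.00 = $759.55
Total: $3,623.10 + $686.59 + $759.55 = $5,069.24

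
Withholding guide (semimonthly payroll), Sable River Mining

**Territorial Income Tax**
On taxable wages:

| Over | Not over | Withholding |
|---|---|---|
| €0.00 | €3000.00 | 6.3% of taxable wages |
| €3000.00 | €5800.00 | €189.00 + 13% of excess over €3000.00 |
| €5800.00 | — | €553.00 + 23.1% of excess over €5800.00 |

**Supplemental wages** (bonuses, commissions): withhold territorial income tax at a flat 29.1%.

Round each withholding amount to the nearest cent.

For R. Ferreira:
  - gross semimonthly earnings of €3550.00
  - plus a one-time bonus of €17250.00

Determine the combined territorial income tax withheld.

€5280.25

Territorial Income Tax: taxable = €3550.00
  €189.00 + 13% × (€3550.00 − €3000.00) = €189.00 + 13% × €550.00 = €260.50
Supplemental (29.1% flat on bonus): 29.1% × €17250.00 = €5019.75
Total territorial income tax: €260.50 + €5019.75 = €5280.25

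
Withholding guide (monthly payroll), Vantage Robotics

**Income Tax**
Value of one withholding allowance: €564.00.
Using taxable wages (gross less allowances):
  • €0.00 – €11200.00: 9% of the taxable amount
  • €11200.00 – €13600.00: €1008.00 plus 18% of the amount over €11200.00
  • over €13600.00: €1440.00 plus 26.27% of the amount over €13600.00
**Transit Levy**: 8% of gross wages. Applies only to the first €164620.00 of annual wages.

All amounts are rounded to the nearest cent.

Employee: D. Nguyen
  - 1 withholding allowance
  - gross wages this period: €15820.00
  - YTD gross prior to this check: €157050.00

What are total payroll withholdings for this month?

Income Tax: taxable = €15820.00 − 1×€564.00 = €15256.00
  €1440.00 + 26.27% × (€15256.00 − €13600.00) = €1440.00 + 26.27% × €1656.00 = €1875.03
Transit Levy: cap €164620.00 − YTD €157050.00 = €7570.00 subject; 8% × €7570.00 = €605.60
Total: €1875.03 + €605.60 = €2480.63

€2480.63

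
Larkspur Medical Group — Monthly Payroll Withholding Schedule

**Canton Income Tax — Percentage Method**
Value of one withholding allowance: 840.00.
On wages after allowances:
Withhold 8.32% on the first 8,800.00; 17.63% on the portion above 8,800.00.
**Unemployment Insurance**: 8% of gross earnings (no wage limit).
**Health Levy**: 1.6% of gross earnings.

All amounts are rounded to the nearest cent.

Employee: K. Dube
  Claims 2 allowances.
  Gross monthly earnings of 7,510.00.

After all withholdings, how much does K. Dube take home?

6,303.98

Canton Income Tax: taxable = 7,510.00 − 2×840.00 = 5,830.00
  8.32% × 5,830.00 = 485.06
Unemployment Insurance: 8% × 7,510.00 = 600.80
Health Levy: 1.6% × 7,510.00 = 120.16
Total withheld: 485.06 + 600.80 + 120.16 = 1,206.02
Net pay: 7,510.00 − 1,206.02 = 6,303.98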